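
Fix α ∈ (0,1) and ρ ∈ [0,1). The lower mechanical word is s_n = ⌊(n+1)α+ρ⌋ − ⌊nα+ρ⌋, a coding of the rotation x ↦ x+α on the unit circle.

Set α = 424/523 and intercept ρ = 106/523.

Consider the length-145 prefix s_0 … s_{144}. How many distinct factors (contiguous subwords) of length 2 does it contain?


3

t_n = ⌊(n·424+106)/523⌋ for n = 0 … 145:
  n=0…9: ⌊106/523⌋=0 ⌊530/523⌋=1 ⌊954/523⌋=1 ⌊1378/523⌋=2 ⌊1802/523⌋=3 ⌊2226/523⌋=4 ⌊2650/523⌋=5 ⌊3074/523⌋=5 ⌊3498/523⌋=6 ⌊3922/523⌋=7
  n=10…19: ⌊4346/523⌋=8 ⌊4770/523⌋=9 ⌊5194/523⌋=9 ⌊5618/523⌋=10 ⌊6042/523⌋=11 ⌊6466/523⌋=12 ⌊6890/523⌋=13 ⌊7314/523⌋=13 ⌊7738/523⌋=14 ⌊8162/523⌋=15
  n=20…29: ⌊8586/523⌋=16 ⌊9010/523⌋=17 ⌊9434/523⌋=18 ⌊9858/523⌋=18 ⌊10282/523⌋=19 ⌊10706/523⌋=20 ⌊11130/523⌋=21 ⌊11554/523⌋=22 ⌊11978/523⌋=22 ⌊12402/523⌋=23
  n=30…39: ⌊12826/523⌋=24 ⌊13250/523⌋=25 ⌊13674/523⌋=26 ⌊14098/523⌋=26 ⌊14522/523⌋=27 ⌊14946/523⌋=28 ⌊15370/523⌋=29 ⌊15794/523⌋=30 ⌊16218/523⌋=31 ⌊16642/523⌋=31
  n=40…49: ⌊17066/523⌋=32 ⌊17490/523⌋=33 ⌊17914/523⌋=34 ⌊18338/523⌋=35 ⌊18762/523⌋=35 ⌊19186/523⌋=36 ⌊19610/523⌋=37 ⌊20034/523⌋=38 ⌊20458/523⌋=39 ⌊20882/523⌋=39
  n=50…59: ⌊21306/523⌋=40 ⌊21730/523⌋=41 ⌊22154/523⌋=42 ⌊22578/523⌋=43 ⌊23002/523⌋=43 ⌊23426/523⌋=44 ⌊23850/523⌋=45 ⌊24274/523⌋=46 ⌊24698/523⌋=47 ⌊25122/523⌋=48
  n=60…69: ⌊25546/523⌋=48 ⌊25970/523⌋=49 ⌊26394/523⌋=50 ⌊26818/523⌋=51 ⌊27242/523⌋=52 ⌊27666/523⌋=52 ⌊28090/523⌋=53 ⌊28514/523⌋=54 ⌊28938/523⌋=55 ⌊29362/523⌋=56
  n=70…79: ⌊29786/523⌋=56 ⌊30210/523⌋=57 ⌊30634/523⌋=58 ⌊31058/523⌋=59 ⌊31482/523⌋=60 ⌊31906/523⌋=61 ⌊32330/523⌋=61 ⌊32754/523⌋=62 ⌊33178/523⌋=63 ⌊33602/523⌋=64
  n=80…89: ⌊34026/523⌋=65 ⌊34450/523⌋=65 ⌊34874/523⌋=66 ⌊35298/523⌋=67 ⌊35722/523⌋=68 ⌊36146/523⌋=69 ⌊36570/523⌋=69 ⌊36994/523⌋=70 ⌊37418/523⌋=71 ⌊37842/523⌋=72
  n=90…99: ⌊38266/523⌋=73 ⌊38690/523⌋=73 ⌊39114/523⌋=74 ⌊39538/523⌋=75 ⌊39962/523⌋=76 ⌊40386/523⌋=77 ⌊40810/523⌋=78 ⌊41234/523⌋=78 ⌊41658/523⌋=79 ⌊42082/523⌋=80
  n=100…109: ⌊42506/523⌋=81 ⌊42930/523⌋=82 ⌊43354/523⌋=82 ⌊43778/523⌋=83 ⌊44202/523⌋=84 ⌊44626/523⌋=85 ⌊45050/523⌋=86 ⌊45474/523⌋=86 ⌊45898/523⌋=87 ⌊46322/523⌋=88
  n=110…119: ⌊46746/523⌋=89 ⌊47170/523⌋=90 ⌊47594/523⌋=91 ⌊48018/523⌋=91 ⌊48442/523⌋=92 ⌊48866/523⌋=93 ⌊49290/523⌋=94 ⌊49714/523⌋=95 ⌊50138/523⌋=95 ⌊50562/523⌋=96
  n=120…129: ⌊50986/523⌋=97 ⌊51410/523⌋=98 ⌊51834/523⌋=99 ⌊52258/523⌋=99 ⌊52682/523⌋=100 ⌊53106/523⌋=101 ⌊53530/523⌋=102 ⌊53954/523⌋=103 ⌊54378/523⌋=103 ⌊54802/523⌋=104
  n=130…139: ⌊55226/523⌋=105 ⌊55650/523⌋=106 ⌊56074/523⌋=107 ⌊56498/523⌋=108 ⌊56922/523⌋=108 ⌊57346/523⌋=109 ⌊57770/523⌋=110 ⌊58194/523⌋=111 ⌊58618/523⌋=112 ⌊59042/523⌋=112
  n=140…145: ⌊59466/523⌋=113 ⌊59890/523⌋=114 ⌊60314/523⌋=115 ⌊60738/523⌋=116 ⌊61162/523⌋=116 ⌊61586/523⌋=117
s_n = t_(n+1) − t_n for n = 0 … 144 gives
prefix = 1011110111101111011111011110111101111101111011110111101111101111011110111110111101111011110111110111101111011111011110111101111011111011110111101
slide a length-2 window over [0..1] … [143..144] (144 windows); first occurrence of each distinct factor:
  [  0..  1] 10
  [  1..  2] 01
  [  2..  3] 11
  (the other 141 windows repeat one of these)
distinct factors: {01, 10, 11}
count = 3  (Sturmian bound for length 2 is 3)


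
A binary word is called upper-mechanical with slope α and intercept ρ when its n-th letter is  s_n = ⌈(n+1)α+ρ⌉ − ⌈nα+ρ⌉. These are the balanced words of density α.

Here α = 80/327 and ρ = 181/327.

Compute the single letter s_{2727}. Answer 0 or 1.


0

(n+1)α + ρ = (2728·80 + 181) / 327 = 218421/327
nα + ρ     = (2727·80 + 181) / 327 = 218341/327
⌈218421/327⌉ = 668,  ⌈218341/327⌉ = 668
s_{2727} = 668 − 668 = 0


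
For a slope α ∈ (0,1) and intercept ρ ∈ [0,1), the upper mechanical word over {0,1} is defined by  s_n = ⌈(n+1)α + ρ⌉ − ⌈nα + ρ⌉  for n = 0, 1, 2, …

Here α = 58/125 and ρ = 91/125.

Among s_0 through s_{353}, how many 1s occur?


164

#1s = Σ_{n=0}^{353} s_n = Σ_{n=0}^{353} (⌈(n+1)α+ρ⌉ − ⌈nα+ρ⌉)
the sum telescopes: every ⌈nα+ρ⌉ with 0 < n < 354 appears once with + and once with −, leaving ⌈354α+ρ⌉ − ⌈0·α+ρ⌉
354α + ρ = (354·58 + 91) / 125 = 20623/125
ρ = 91/125
⌈20623/125⌉ = 165,  ⌈91/125⌉ = 1
#1s = 165 − 1 = 164


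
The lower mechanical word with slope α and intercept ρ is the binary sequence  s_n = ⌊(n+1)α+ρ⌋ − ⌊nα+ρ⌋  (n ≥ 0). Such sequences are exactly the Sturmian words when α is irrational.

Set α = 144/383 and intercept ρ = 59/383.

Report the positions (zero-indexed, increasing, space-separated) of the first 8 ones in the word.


n=0: ⌊203/383⌋−⌊59/383⌋ = 0−0 = 0
n=1: ⌊347/383⌋−⌊203/383⌋ = 0−0 = 0
n=2: ⌊491/383⌋−⌊347/383⌋ = 1−0 = 1  ← one
n=3: ⌊635/383⌋−⌊491/383⌋ = 1−1 = 0
n=4: ⌊779/383⌋−⌊635/383⌋ = 2−1 = 1  ← one
n=5: ⌊923/383⌋−⌊779/383⌋ = 2−2 = 0
n=6: ⌊1067/383⌋−⌊923/383⌋ = 2−2 = 0
n=7: ⌊1211/383⌋−⌊1067/383⌋ = 3−2 = 1  ← one
n=8: ⌊1355/383⌋−⌊1211/383⌋ = 3−3 = 0
n=9: ⌊1499/383⌋−⌊1355/383⌋ = 3−3 = 0
n=10: ⌊1643/383⌋−⌊1499/383⌋ = 4−3 = 1  ← one
n=11: ⌊1787/383⌋−⌊1643/383⌋ = 4−4 = 0
n=12: ⌊1931/383⌋−⌊1787/383⌋ = 5−4 = 1  ← one
n=13: ⌊2075/383⌋−⌊1931/383⌋ = 5−5 = 0
n=14: ⌊2219/383⌋−⌊2075/383⌋ = 5−5 = 0
n=15: ⌊2363/383⌋−⌊2219/383⌋ = 6−5 = 1  ← one
n=16: ⌊2507/383⌋−⌊2363/383⌋ = 6−6 = 0
n=17: ⌊2651/383⌋−⌊2507/383⌋ = 6−6 = 0
n=18: ⌊2795/383⌋−⌊2651/383⌋ = 7−6 = 1  ← one
n=19: ⌊2939/383⌋−⌊2795/383⌋ = 7−7 = 0
n=20: ⌊3083/383⌋−⌊2939/383⌋ = 8−7 = 1  ← one
positions of the first 8 ones: 2 4 7 10 12 15 18 20

2 4 7 10 12 15 18 20


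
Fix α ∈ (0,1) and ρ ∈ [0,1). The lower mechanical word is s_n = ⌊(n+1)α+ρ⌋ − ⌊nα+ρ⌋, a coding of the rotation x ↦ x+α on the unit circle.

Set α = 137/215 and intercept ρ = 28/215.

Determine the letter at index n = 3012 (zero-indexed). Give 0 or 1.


(n+1)α + ρ = (3013·137 + 28) / 215 = 412809/215
nα + ρ     = (3012·137 + 28) / 215 = 412672/215
⌊412809/215⌋ = 1920,  ⌊412672/215⌋ = 1919
s_{3012} = 1920 − 1919 = 1

1


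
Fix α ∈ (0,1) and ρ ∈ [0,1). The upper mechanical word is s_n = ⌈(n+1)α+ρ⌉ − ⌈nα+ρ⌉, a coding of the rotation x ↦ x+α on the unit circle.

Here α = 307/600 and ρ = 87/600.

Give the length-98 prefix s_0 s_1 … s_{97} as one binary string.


01010101010101010101010101010110101010101010101010101010101010101010101011010101010101010101010101

n=0: ⌈(1·307+87)/600⌉ − ⌈(0·307+87)/600⌉ = ⌈394/600⌉ − ⌈87/600⌉ = 1 − 1 = 0
n=1: ⌈(2·307+87)/600⌉ − ⌈(1·307+87)/600⌉ = ⌈701/600⌉ − ⌈394/600⌉ = 2 − 1 = 1
n=2: ⌈(3·307+87)/600⌉ − ⌈(2·307+87)/600⌉ = ⌈1008/600⌉ − ⌈701/600⌉ = 2 − 2 = 0
n=3: ⌈(4·307+87)/600⌉ − ⌈(3·307+87)/600⌉ = ⌈1315/600⌉ − ⌈1008/600⌉ = 3 − 2 = 1
n=4: ⌈(5·307+87)/600⌉ − ⌈(4·307+87)/600⌉ = ⌈1622/600⌉ − ⌈1315/600⌉ = 3 − 3 = 0
n=5: ⌈(6·307+87)/600⌉ − ⌈(5·307+87)/600⌉ = ⌈1929/600⌉ − ⌈1622/600⌉ = 4 − 3 = 1
n=6: ⌈(7·307+87)/600⌉ − ⌈(6·307+87)/600⌉ = ⌈2236/600⌉ − ⌈1929/600⌉ = 4 − 4 = 0
n=7: ⌈(8·307+87)/600⌉ − ⌈(7·307+87)/600⌉ = ⌈2543/600⌉ − ⌈2236/600⌉ = 5 − 4 = 1
n=8: ⌈(9·307+87)/600⌉ − ⌈(8·307+87)/600⌉ = ⌈2850/600⌉ − ⌈2543/600⌉ = 5 − 5 = 0
n=9: ⌈(10·307+87)/600⌉ − ⌈(9·307+87)/600⌉ = ⌈3157/600⌉ − ⌈2850/600⌉ = 6 − 5 = 1
n=10: ⌈(11·307+87)/600⌉ − ⌈(10·307+87)/600⌉ = ⌈3464/600⌉ − ⌈3157/600⌉ = 6 − 6 = 0
n=11: ⌈(12·307+87)/600⌉ − ⌈(11·307+87)/600⌉ = ⌈3771/600⌉ − ⌈3464/600⌉ = 7 − 6 = 1
n=12: ⌈(13·307+87)/600⌉ − ⌈(12·307+87)/600⌉ = ⌈4078/600⌉ − ⌈3771/600⌉ = 7 − 7 = 0
n=13: ⌈(14·307+87)/600⌉ − ⌈(13·307+87)/600⌉ = ⌈4385/600⌉ − ⌈4078/600⌉ = 8 − 7 = 1
n=14: ⌈(15·307+87)/600⌉ − ⌈(14·307+87)/600⌉ = ⌈4692/600⌉ − ⌈4385/600⌉ = 8 − 8 = 0
n=15: ⌈(16·307+87)/600⌉ − ⌈(15·307+87)/600⌉ = ⌈4999/600⌉ − ⌈4692/600⌉ = 9 − 8 = 1
n=16: ⌈(17·307+87)/600⌉ − ⌈(16·307+87)/600⌉ = ⌈5306/600⌉ − ⌈4999/600⌉ = 9 − 9 = 0
n=17: ⌈(18·307+87)/600⌉ − ⌈(17·307+87)/600⌉ = ⌈5613/600⌉ − ⌈5306/600⌉ = 10 − 9 = 1
n=18: ⌈(19·307+87)/600⌉ − ⌈(18·307+87)/600⌉ = ⌈5920/600⌉ − ⌈5613/600⌉ = 10 − 10 = 0
n=19: ⌈(20·307+87)/600⌉ − ⌈(19·307+87)/600⌉ = ⌈6227/600⌉ − ⌈5920/600⌉ = 11 − 10 = 1
n=20: ⌈(21·307+87)/600⌉ − ⌈(20·307+87)/600⌉ = ⌈6534/600⌉ − ⌈6227/600⌉ = 11 − 11 = 0
n=21: ⌈(22·307+87)/600⌉ − ⌈(21·307+87)/600⌉ = ⌈6841/600⌉ − ⌈6534/600⌉ = 12 − 11 = 1
n=22: ⌈(23·307+87)/600⌉ − ⌈(22·307+87)/600⌉ = ⌈7148/600⌉ − ⌈6841/600⌉ = 12 − 12 = 0
n=23: ⌈(24·307+87)/600⌉ − ⌈(23·307+87)/600⌉ = ⌈7455/600⌉ − ⌈7148/600⌉ = 13 − 12 = 1
n=24: ⌈(25·307+87)/600⌉ − ⌈(24·307+87)/600⌉ = ⌈7762/600⌉ − ⌈7455/600⌉ = 13 − 13 = 0
n=25: ⌈(26·307+87)/600⌉ − ⌈(25·307+87)/600⌉ = ⌈8069/600⌉ − ⌈7762/600⌉ = 14 − 13 = 1
n=26: ⌈(27·307+87)/600⌉ − ⌈(26·307+87)/600⌉ = ⌈8376/600⌉ − ⌈8069/600⌉ = 14 − 14 = 0
n=27: ⌈(28·307+87)/600⌉ − ⌈(27·307+87)/600⌉ = ⌈8683/600⌉ − ⌈8376/600⌉ = 15 − 14 = 1
n=28: ⌈(29·307+87)/600⌉ − ⌈(28·307+87)/600⌉ = ⌈8990/600⌉ − ⌈8683/600⌉ = 15 − 15 = 0
n=29: ⌈(30·307+87)/600⌉ − ⌈(29·307+87)/600⌉ = ⌈9297/600⌉ − ⌈8990/600⌉ = 16 − 15 = 1
n=30: ⌈(31·307+87)/600⌉ − ⌈(30·307+87)/600⌉ = ⌈9604/600⌉ − ⌈9297/600⌉ = 17 − 16 = 1
n=31: ⌈(32·307+87)/600⌉ − ⌈(31·307+87)/600⌉ = ⌈9911/600⌉ − ⌈9604/600⌉ = 17 − 17 = 0
n=32: ⌈(33·307+87)/600⌉ − ⌈(32·307+87)/600⌉ = ⌈10218/600⌉ − ⌈9911/600⌉ = 18 − 17 = 1
n=33: ⌈(34·307+87)/600⌉ − ⌈(33·307+87)/600⌉ = ⌈10525/600⌉ − ⌈10218/600⌉ = 18 − 18 = 0
n=34: ⌈(35·307+87)/600⌉ − ⌈(34·307+87)/600⌉ = ⌈10832/600⌉ − ⌈10525/600⌉ = 19 − 18 = 1
n=35: ⌈(36·307+87)/600⌉ − ⌈(35·307+87)/600⌉ = ⌈11139/600⌉ − ⌈10832/600⌉ = 19 − 19 = 0
n=36: ⌈(37·307+87)/600⌉ − ⌈(36·307+87)/600⌉ = ⌈11446/600⌉ − ⌈11139/600⌉ = 20 − 19 = 1
n=37: ⌈(38·307+87)/600⌉ − ⌈(37·307+87)/600⌉ = ⌈11753/600⌉ − ⌈11446/600⌉ = 20 − 20 = 0
n=38: ⌈(39·307+87)/600⌉ − ⌈(38·307+87)/600⌉ = ⌈12060/600⌉ − ⌈11753/600⌉ = 21 − 20 = 1
n=39: ⌈(40·307+87)/600⌉ − ⌈(39·307+87)/600⌉ = ⌈12367/600⌉ − ⌈12060/600⌉ = 21 − 21 = 0
n=40: ⌈(41·307+87)/600⌉ − ⌈(40·307+87)/600⌉ = ⌈12674/600⌉ − ⌈12367/600⌉ = 22 − 21 = 1
n=41: ⌈(42·307+87)/600⌉ − ⌈(41·307+87)/600⌉ = ⌈12981/600⌉ − ⌈12674/600⌉ = 22 − 22 = 0
n=42: ⌈(43·307+87)/600⌉ − ⌈(42·307+87)/600⌉ = ⌈13288/600⌉ − ⌈12981/600⌉ = 23 − 22 = 1
n=43: ⌈(44·307+87)/600⌉ − ⌈(43·307+87)/600⌉ = ⌈13595/600⌉ − ⌈13288/600⌉ = 23 − 23 = 0
n=44: ⌈(45·307+87)/600⌉ − ⌈(44·307+87)/600⌉ = ⌈13902/600⌉ − ⌈13595/600⌉ = 24 − 23 = 1
n=45: ⌈(46·307+87)/600⌉ − ⌈(45·307+87)/600⌉ = ⌈14209/600⌉ − ⌈13902/600⌉ = 24 − 24 = 0
n=46: ⌈(47·307+87)/600⌉ − ⌈(46·307+87)/600⌉ = ⌈14516/600⌉ − ⌈14209/600⌉ = 25 − 24 = 1
n=47: ⌈(48·307+87)/600⌉ − ⌈(47·307+87)/600⌉ = ⌈14823/600⌉ − ⌈14516/600⌉ = 25 − 25 = 0
n=48: ⌈(49·307+87)/600⌉ − ⌈(48·307+87)/600⌉ = ⌈15130/600⌉ − ⌈14823/600⌉ = 26 − 25 = 1
n=49: ⌈(50·307+87)/600⌉ − ⌈(49·307+87)/600⌉ = ⌈15437/600⌉ − ⌈15130/600⌉ = 26 − 26 = 0
n=50: ⌈(51·307+87)/600⌉ − ⌈(50·307+87)/600⌉ = ⌈15744/600⌉ − ⌈15437/600⌉ = 27 − 26 = 1
n=51: ⌈(52·307+87)/600⌉ − ⌈(51·307+87)/600⌉ = ⌈16051/600⌉ − ⌈15744/600⌉ = 27 − 27 = 0
n=52: ⌈(53·307+87)/600⌉ − ⌈(52·307+87)/600⌉ = ⌈16358/600⌉ − ⌈16051/600⌉ = 28 − 27 = 1
n=53: ⌈(54·307+87)/600⌉ − ⌈(53·307+87)/600⌉ = ⌈16665/600⌉ − ⌈16358/600⌉ = 28 − 28 = 0
n=54: ⌈(55·307+87)/600⌉ − ⌈(54·307+87)/600⌉ = ⌈16972/600⌉ − ⌈16665/600⌉ = 29 − 28 = 1
n=55: ⌈(56·307+87)/600⌉ − ⌈(55·307+87)/600⌉ = ⌈17279/600⌉ − ⌈16972/600⌉ = 29 − 29 = 0
n=56: ⌈(57·307+87)/600⌉ − ⌈(56·307+87)/600⌉ = ⌈17586/600⌉ − ⌈17279/600⌉ = 30 − 29 = 1
n=57: ⌈(58·307+87)/600⌉ − ⌈(57·307+87)/600⌉ = ⌈17893/600⌉ − ⌈17586/600⌉ = 30 − 30 = 0
n=58: ⌈(59·307+87)/600⌉ − ⌈(58·307+87)/600⌉ = ⌈18200/600⌉ − ⌈17893/600⌉ = 31 − 30 = 1
n=59: ⌈(60·307+87)/600⌉ − ⌈(59·307+87)/600⌉ = ⌈18507/600⌉ − ⌈18200/600⌉ = 31 − 31 = 0
n=60: ⌈(61·307+87)/600⌉ − ⌈(60·307+87)/600⌉ = ⌈18814/600⌉ − ⌈18507/600⌉ = 32 − 31 = 1
n=61: ⌈(62·307+87)/600⌉ − ⌈(61·307+87)/600⌉ = ⌈19121/600⌉ − ⌈18814/600⌉ = 32 − 32 = 0
n=62: ⌈(63·307+87)/600⌉ − ⌈(62·307+87)/600⌉ = ⌈19428/600⌉ − ⌈19121/600⌉ = 33 − 32 = 1
n=63: ⌈(64·307+87)/600⌉ − ⌈(63·307+87)/600⌉ = ⌈19735/600⌉ − ⌈19428/600⌉ = 33 − 33 = 0
n=64: ⌈(65·307+87)/600⌉ − ⌈(64·307+87)/600⌉ = ⌈20042/600⌉ − ⌈19735/600⌉ = 34 − 33 = 1
n=65: ⌈(66·307+87)/600⌉ − ⌈(65·307+87)/600⌉ = ⌈20349/600⌉ − ⌈20042/600⌉ = 34 − 34 = 0
n=66: ⌈(67·307+87)/600⌉ − ⌈(66·307+87)/600⌉ = ⌈20656/600⌉ − ⌈20349/600⌉ = 35 − 34 = 1
n=67: ⌈(68·307+87)/600⌉ − ⌈(67·307+87)/600⌉ = ⌈20963/600⌉ − ⌈20656/600⌉ = 35 − 35 = 0
n=68: ⌈(69·307+87)/600⌉ − ⌈(68·307+87)/600⌉ = ⌈21270/600⌉ − ⌈20963/600⌉ = 36 − 35 = 1
n=69: ⌈(70·307+87)/600⌉ − ⌈(69·307+87)/600⌉ = ⌈21577/600⌉ − ⌈21270/600⌉ = 36 − 36 = 0
n=70: ⌈(71·307+87)/600⌉ − ⌈(70·307+87)/600⌉ = ⌈21884/600⌉ − ⌈21577/600⌉ = 37 − 36 = 1
n=71: ⌈(72·307+87)/600⌉ − ⌈(71·307+87)/600⌉ = ⌈22191/600⌉ − ⌈21884/600⌉ = 37 − 37 = 0
n=72: ⌈(73·307+87)/600⌉ − ⌈(72·307+87)/600⌉ = ⌈22498/600⌉ − ⌈22191/600⌉ = 38 − 37 = 1
n=73: ⌈(74·307+87)/600⌉ − ⌈(73·307+87)/600⌉ = ⌈22805/600⌉ − ⌈22498/600⌉ = 39 − 38 = 1
n=74: ⌈(75·307+87)/600⌉ − ⌈(74·307+87)/600⌉ = ⌈23112/600⌉ − ⌈22805/600⌉ = 39 − 39 = 0
n=75: ⌈(76·307+87)/600⌉ − ⌈(75·307+87)/600⌉ = ⌈23419/600⌉ − ⌈23112/600⌉ = 40 − 39 = 1
n=76: ⌈(77·307+87)/600⌉ − ⌈(76·307+87)/600⌉ = ⌈23726/600⌉ − ⌈23419/600⌉ = 40 − 40 = 0
n=77: ⌈(78·307+87)/600⌉ − ⌈(77·307+87)/600⌉ = ⌈24033/600⌉ − ⌈23726/600⌉ = 41 − 40 = 1
n=78: ⌈(79·307+87)/600⌉ − ⌈(78·307+87)/600⌉ = ⌈24340/600⌉ − ⌈24033/600⌉ = 41 − 41 = 0
n=79: ⌈(80·307+87)/600⌉ − ⌈(79·307+87)/600⌉ = ⌈24647/600⌉ − ⌈24340/600⌉ = 42 − 41 = 1
n=80: ⌈(81·307+87)/600⌉ − ⌈(80·307+87)/600⌉ = ⌈24954/600⌉ − ⌈24647/600⌉ = 42 − 42 = 0
n=81: ⌈(82·307+87)/600⌉ − ⌈(81·307+87)/600⌉ = ⌈25261/600⌉ − ⌈24954/600⌉ = 43 − 42 = 1
n=82: ⌈(83·307+87)/600⌉ − ⌈(82·307+87)/600⌉ = ⌈25568/600⌉ − ⌈25261/600⌉ = 43 − 43 = 0
n=83: ⌈(84·307+87)/600⌉ − ⌈(83·307+87)/600⌉ = ⌈25875/600⌉ − ⌈25568/600⌉ = 44 − 43 = 1
n=84: ⌈(85·307+87)/600⌉ − ⌈(84·307+87)/600⌉ = ⌈26182/600⌉ − ⌈25875/600⌉ = 44 − 44 = 0
n=85: ⌈(86·307+87)/600⌉ − ⌈(85·307+87)/600⌉ = ⌈26489/600⌉ − ⌈26182/600⌉ = 45 − 44 = 1
n=86: ⌈(87·307+87)/600⌉ − ⌈(86·307+87)/600⌉ = ⌈26796/600⌉ − ⌈26489/600⌉ = 45 − 45 = 0
n=87: ⌈(88·307+87)/600⌉ − ⌈(87·307+87)/600⌉ = ⌈27103/600⌉ − ⌈26796/600⌉ = 46 − 45 = 1
n=88: ⌈(89·307+87)/600⌉ − ⌈(88·307+87)/600⌉ = ⌈27410/600⌉ − ⌈27103/600⌉ = 46 − 46 = 0
n=89: ⌈(90·307+87)/600⌉ − ⌈(89·307+87)/600⌉ = ⌈27717/600⌉ − ⌈27410/600⌉ = 47 − 46 = 1
n=90: ⌈(91·307+87)/600⌉ − ⌈(90·307+87)/600⌉ = ⌈28024/600⌉ − ⌈27717/600⌉ = 47 − 47 = 0
n=91: ⌈(92·307+87)/600⌉ − ⌈(91·307+87)/600⌉ = ⌈28331/600⌉ − ⌈28024/600⌉ = 48 − 47 = 1
n=92: ⌈(93·307+87)/600⌉ − ⌈(92·307+87)/600⌉ = ⌈28638/600⌉ − ⌈28331/600⌉ = 48 − 48 = 0
n=93: ⌈(94·307+87)/600⌉ − ⌈(93·307+87)/600⌉ = ⌈28945/600⌉ − ⌈28638/600⌉ = 49 − 48 = 1
n=94: ⌈(95·307+87)/600⌉ − ⌈(94·307+87)/600⌉ = ⌈29252/600⌉ − ⌈28945/600⌉ = 49 − 49 = 0
n=95: ⌈(96·307+87)/600⌉ − ⌈(95·307+87)/600⌉ = ⌈29559/600⌉ − ⌈29252/600⌉ = 50 − 49 = 1
n=96: ⌈(97·307+87)/600⌉ − ⌈(96·307+87)/600⌉ = ⌈29866/600⌉ − ⌈29559/600⌉ = 50 − 50 = 0
n=97: ⌈(98·307+87)/600⌉ − ⌈(97·307+87)/600⌉ = ⌈30173/600⌉ − ⌈29866/600⌉ = 51 − 50 = 1


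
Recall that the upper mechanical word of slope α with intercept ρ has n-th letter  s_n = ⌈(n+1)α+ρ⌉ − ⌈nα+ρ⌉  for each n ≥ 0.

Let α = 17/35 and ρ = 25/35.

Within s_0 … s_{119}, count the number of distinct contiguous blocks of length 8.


t_n = ⌈(n·17+25)/35⌉ for n = 0 … 120:
  n=0…9: ⌈25/35⌉=1 ⌈42/35⌉=2 ⌈59/35⌉=2 ⌈76/35⌉=3 ⌈93/35⌉=3 ⌈110/35⌉=4 ⌈127/35⌉=4 ⌈144/35⌉=5 ⌈161/35⌉=5 ⌈178/35⌉=6
  n=10…19: ⌈195/35⌉=6 ⌈212/35⌉=7 ⌈229/35⌉=7 ⌈246/35⌉=8 ⌈263/35⌉=8 ⌈280/35⌉=8 ⌈297/35⌉=9 ⌈314/35⌉=9 ⌈331/35⌉=10 ⌈348/35⌉=10
  n=20…29: ⌈365/35⌉=11 ⌈382/35⌉=11 ⌈399/35⌉=12 ⌈416/35⌉=12 ⌈433/35⌉=13 ⌈450/35⌉=13 ⌈467/35⌉=14 ⌈484/35⌉=14 ⌈501/35⌉=15 ⌈518/35⌉=15
  n=30…39: ⌈535/35⌉=16 ⌈552/35⌉=16 ⌈569/35⌉=17 ⌈586/35⌉=17 ⌈603/35⌉=18 ⌈620/35⌉=18 ⌈637/35⌉=19 ⌈654/35⌉=19 ⌈671/35⌉=20 ⌈688/35⌉=20
  n=40…49: ⌈705/35⌉=21 ⌈722/35⌉=21 ⌈739/35⌉=22 ⌈756/35⌉=22 ⌈773/35⌉=23 ⌈790/35⌉=23 ⌈807/35⌉=24 ⌈824/35⌉=24 ⌈841/35⌉=25 ⌈858/35⌉=25
  n=50…59: ⌈875/35⌉=25 ⌈892/35⌉=26 ⌈909/35⌉=26 ⌈926/35⌉=27 ⌈943/35⌉=27 ⌈960/35⌉=28 ⌈977/35⌉=28 ⌈994/35⌉=29 ⌈1011/35⌉=29 ⌈1028/35⌉=30
  n=60…69: ⌈1045/35⌉=30 ⌈1062/35⌉=31 ⌈1079/35⌉=31 ⌈1096/35⌉=32 ⌈1113/35⌉=32 ⌈1130/35⌉=33 ⌈1147/35⌉=33 ⌈1164/35⌉=34 ⌈1181/35⌉=34 ⌈1198/35⌉=35
  n=70…79: ⌈1215/35⌉=35 ⌈1232/35⌉=36 ⌈1249/35⌉=36 ⌈1266/35⌉=37 ⌈1283/35⌉=37 ⌈1300/35⌉=38 ⌈1317/35⌉=38 ⌈1334/35⌉=39 ⌈1351/35⌉=39 ⌈1368/35⌉=40
  n=80…89: ⌈1385/35⌉=40 ⌈1402/35⌉=41 ⌈1419/35⌉=41 ⌈1436/35⌉=42 ⌈1453/35⌉=42 ⌈1470/35⌉=42 ⌈1487/35⌉=43 ⌈1504/35⌉=43 ⌈1521/35⌉=44 ⌈1538/35⌉=44
  n=90…99: ⌈1555/35⌉=45 ⌈1572/35⌉=45 ⌈1589/35⌉=46 ⌈1606/35⌉=46 ⌈1623/35⌉=47 ⌈1640/35⌉=47 ⌈1657/35⌉=48 ⌈1674/35⌉=48 ⌈1691/35⌉=49 ⌈1708/35⌉=49
  n=100…109: ⌈1725/35⌉=50 ⌈1742/35⌉=50 ⌈1759/35⌉=51 ⌈1776/35⌉=51 ⌈1793/35⌉=52 ⌈1810/35⌉=52 ⌈1827/35⌉=53 ⌈1844/35⌉=53 ⌈1861/35⌉=54 ⌈1878/35⌉=54
  n=110…119: ⌈1895/35⌉=55 ⌈1912/35⌉=55 ⌈1929/35⌉=56 ⌈1946/35⌉=56 ⌈1963/35⌉=57 ⌈1980/35⌉=57 ⌈1997/35⌉=58 ⌈2014/35⌉=58 ⌈2031/35⌉=59 ⌈2048/35⌉=59
  n=120: ⌈2065/35⌉=59
s_n = t_(n+1) − t_n for n = 0 … 119 gives
prefix = 101010101010100101010101010101010101010101010101001010101010101010101010101010101010010101010101010101010101010101010100
slide a length-8 window over [0..7] … [112..119] (113 windows); first occurrence of each distinct factor:
  [  0..  7] 10101010
  [  1..  8] 01010101
  [  7.. 14] 01010100
  [  8.. 15] 10101001
  [  9.. 16] 01010010
  [ 10.. 17] 10100101
  [ 11.. 18] 01001010
  [ 12.. 19] 10010101
  [ 13.. 20] 00101010
  (the other 104 windows repeat one of these)
distinct factors: {00101010, 01001010, 01010010, 01010100, 01010101, 10010101, 10100101, 10101001, 10101010}
count = 9  (Sturmian bound for length 8 is 9)

9


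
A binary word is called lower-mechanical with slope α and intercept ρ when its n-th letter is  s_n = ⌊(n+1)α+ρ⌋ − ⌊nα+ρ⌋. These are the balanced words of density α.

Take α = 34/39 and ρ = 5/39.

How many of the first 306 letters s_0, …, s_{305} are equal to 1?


266

#1s = Σ_{n=0}^{305} s_n = Σ_{n=0}^{305} (⌊(n+1)α+ρ⌋ − ⌊nα+ρ⌋)
the sum telescopes: every ⌊nα+ρ⌋ with 0 < n < 306 appears once with + and once with −, leaving ⌊306α+ρ⌋ − ⌊0·α+ρ⌋
306α + ρ = (306·34 + 5) / 39 = 10409/39
ρ = 5/39
⌊10409/39⌋ = 266,  ⌊5/39⌋ = 0
#1s = 266 − 0 = 266


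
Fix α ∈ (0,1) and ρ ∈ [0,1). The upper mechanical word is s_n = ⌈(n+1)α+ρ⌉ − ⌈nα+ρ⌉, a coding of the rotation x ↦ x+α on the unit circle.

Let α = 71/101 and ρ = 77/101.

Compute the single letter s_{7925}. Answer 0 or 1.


1

(n+1)α + ρ = (7926·71 + 77) / 101 = 562823/101
nα + ρ     = (7925·71 + 77) / 101 = 562752/101
⌈562823/101⌉ = 5573,  ⌈562752/101⌉ = 5572
s_{7925} = 5573 − 5572 = 1


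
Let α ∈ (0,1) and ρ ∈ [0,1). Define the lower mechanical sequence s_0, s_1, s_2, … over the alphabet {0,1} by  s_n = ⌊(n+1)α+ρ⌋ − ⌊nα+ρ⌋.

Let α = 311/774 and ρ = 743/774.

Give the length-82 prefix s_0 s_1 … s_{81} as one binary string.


n=0: ⌊(1·311+743)/774⌋ − ⌊(0·311+743)/774⌋ = ⌊1054/774⌋ − ⌊743/774⌋ = 1 − 0 = 1
n=1: ⌊(2·311+743)/774⌋ − ⌊(1·311+743)/774⌋ = ⌊1365/774⌋ − ⌊1054/774⌋ = 1 − 1 = 0
n=2: ⌊(3·311+743)/774⌋ − ⌊(2·311+743)/774⌋ = ⌊1676/774⌋ − ⌊1365/774⌋ = 2 − 1 = 1
n=3: ⌊(4·311+743)/774⌋ − ⌊(3·311+743)/774⌋ = ⌊1987/774⌋ − ⌊1676/774⌋ = 2 − 2 = 0
n=4: ⌊(5·311+743)/774⌋ − ⌊(4·311+743)/774⌋ = ⌊2298/774⌋ − ⌊1987/774⌋ = 2 − 2 = 0
n=5: ⌊(6·311+743)/774⌋ − ⌊(5·311+743)/774⌋ = ⌊2609/774⌋ − ⌊2298/774⌋ = 3 − 2 = 1
n=6: ⌊(7·311+743)/774⌋ − ⌊(6·311+743)/774⌋ = ⌊2920/774⌋ − ⌊2609/774⌋ = 3 − 3 = 0
n=7: ⌊(8·311+743)/774⌋ − ⌊(7·311+743)/774⌋ = ⌊3231/774⌋ − ⌊2920/774⌋ = 4 − 3 = 1
n=8: ⌊(9·311+743)/774⌋ − ⌊(8·311+743)/774⌋ = ⌊3542/774⌋ − ⌊3231/774⌋ = 4 − 4 = 0
n=9: ⌊(10·311+743)/774⌋ − ⌊(9·311+743)/774⌋ = ⌊3853/774⌋ − ⌊3542/774⌋ = 4 − 4 = 0
n=10: ⌊(11·311+743)/774⌋ − ⌊(10·311+743)/774⌋ = ⌊4164/774⌋ − ⌊3853/774⌋ = 5 − 4 = 1
n=11: ⌊(12·311+743)/774⌋ − ⌊(11·311+743)/774⌋ = ⌊4475/774⌋ − ⌊4164/774⌋ = 5 − 5 = 0
n=12: ⌊(13·311+743)/774⌋ − ⌊(12·311+743)/774⌋ = ⌊4786/774⌋ − ⌊4475/774⌋ = 6 − 5 = 1
n=13: ⌊(14·311+743)/774⌋ − ⌊(13·311+743)/774⌋ = ⌊5097/774⌋ − ⌊4786/774⌋ = 6 − 6 = 0
n=14: ⌊(15·311+743)/774⌋ − ⌊(14·311+743)/774⌋ = ⌊5408/774⌋ − ⌊5097/774⌋ = 6 − 6 = 0
n=15: ⌊(16·311+743)/774⌋ − ⌊(15·311+743)/774⌋ = ⌊5719/774⌋ − ⌊5408/774⌋ = 7 − 6 = 1
n=16: ⌊(17·311+743)/774⌋ − ⌊(16·311+743)/774⌋ = ⌊6030/774⌋ − ⌊5719/774⌋ = 7 − 7 = 0
n=17: ⌊(18·311+743)/774⌋ − ⌊(17·311+743)/774⌋ = ⌊6341/774⌋ − ⌊6030/774⌋ = 8 − 7 = 1
n=18: ⌊(19·311+743)/774⌋ − ⌊(18·311+743)/774⌋ = ⌊6652/774⌋ − ⌊6341/774⌋ = 8 − 8 = 0
n=19: ⌊(20·311+743)/774⌋ − ⌊(19·311+743)/774⌋ = ⌊6963/774⌋ − ⌊6652/774⌋ = 8 − 8 = 0
n=20: ⌊(21·311+743)/774⌋ − ⌊(20·311+743)/774⌋ = ⌊7274/774⌋ − ⌊6963/774⌋ = 9 − 8 = 1
n=21: ⌊(22·311+743)/774⌋ − ⌊(21·311+743)/774⌋ = ⌊7585/774⌋ − ⌊7274/774⌋ = 9 − 9 = 0
n=22: ⌊(23·311+743)/774⌋ − ⌊(22·311+743)/774⌋ = ⌊7896/774⌋ − ⌊7585/774⌋ = 10 − 9 = 1
n=23: ⌊(24·311+743)/774⌋ − ⌊(23·311+743)/774⌋ = ⌊8207/774⌋ − ⌊7896/774⌋ = 10 − 10 = 0
n=24: ⌊(25·311+743)/774⌋ − ⌊(24·311+743)/774⌋ = ⌊8518/774⌋ − ⌊8207/774⌋ = 11 − 10 = 1
n=25: ⌊(26·311+743)/774⌋ − ⌊(25·311+743)/774⌋ = ⌊8829/774⌋ − ⌊8518/774⌋ = 11 − 11 = 0
n=26: ⌊(27·311+743)/774⌋ − ⌊(26·311+743)/774⌋ = ⌊9140/774⌋ − ⌊8829/774⌋ = 11 − 11 = 0
n=27: ⌊(28·311+743)/774⌋ − ⌊(27·311+743)/774⌋ = ⌊9451/774⌋ − ⌊9140/774⌋ = 12 − 11 = 1
n=28: ⌊(29·311+743)/774⌋ − ⌊(28·311+743)/774⌋ = ⌊9762/774⌋ − ⌊9451/774⌋ = 12 − 12 = 0
n=29: ⌊(30·311+743)/774⌋ − ⌊(29·311+743)/774⌋ = ⌊10073/774⌋ − ⌊9762/774⌋ = 13 − 12 = 1
n=30: ⌊(31·311+743)/774⌋ − ⌊(30·311+743)/774⌋ = ⌊10384/774⌋ − ⌊10073/774⌋ = 13 − 13 = 0
n=31: ⌊(32·311+743)/774⌋ − ⌊(31·311+743)/774⌋ = ⌊10695/774⌋ − ⌊10384/774⌋ = 13 − 13 = 0
n=32: ⌊(33·311+743)/774⌋ − ⌊(32·311+743)/774⌋ = ⌊11006/774⌋ − ⌊10695/774⌋ = 14 − 13 = 1
n=33: ⌊(34·311+743)/774⌋ − ⌊(33·311+743)/774⌋ = ⌊11317/774⌋ − ⌊11006/774⌋ = 14 − 14 = 0
n=34: ⌊(35·311+743)/774⌋ − ⌊(34·311+743)/774⌋ = ⌊11628/774⌋ − ⌊11317/774⌋ = 15 − 14 = 1
n=35: ⌊(36·311+743)/774⌋ − ⌊(35·311+743)/774⌋ = ⌊11939/774⌋ − ⌊11628/774⌋ = 15 − 15 = 0
n=36: ⌊(37·311+743)/774⌋ − ⌊(36·311+743)/774⌋ = ⌊12250/774⌋ − ⌊11939/774⌋ = 15 − 15 = 0
n=37: ⌊(38·311+743)/774⌋ − ⌊(37·311+743)/774⌋ = ⌊12561/774⌋ − ⌊12250/774⌋ = 16 − 15 = 1
n=38: ⌊(39·311+743)/774⌋ − ⌊(38·311+743)/774⌋ = ⌊12872/774⌋ − ⌊12561/774⌋ = 16 − 16 = 0
n=39: ⌊(40·311+743)/774⌋ − ⌊(39·311+743)/774⌋ = ⌊13183/774⌋ − ⌊12872/774⌋ = 17 − 16 = 1
n=40: ⌊(41·311+743)/774⌋ − ⌊(40·311+743)/774⌋ = ⌊13494/774⌋ − ⌊13183/774⌋ = 17 − 17 = 0
n=41: ⌊(42·311+743)/774⌋ − ⌊(41·311+743)/774⌋ = ⌊13805/774⌋ − ⌊13494/774⌋ = 17 − 17 = 0
n=42: ⌊(43·311+743)/774⌋ − ⌊(42·311+743)/774⌋ = ⌊14116/774⌋ − ⌊13805/774⌋ = 18 − 17 = 1
n=43: ⌊(44·311+743)/774⌋ − ⌊(43·311+743)/774⌋ = ⌊14427/774⌋ − ⌊14116/774⌋ = 18 − 18 = 0
n=44: ⌊(45·311+743)/774⌋ − ⌊(44·311+743)/774⌋ = ⌊14738/774⌋ − ⌊14427/774⌋ = 19 − 18 = 1
n=45: ⌊(46·311+743)/774⌋ − ⌊(45·311+743)/774⌋ = ⌊15049/774⌋ − ⌊14738/774⌋ = 19 − 19 = 0
n=46: ⌊(47·311+743)/774⌋ − ⌊(46·311+743)/774⌋ = ⌊15360/774⌋ − ⌊15049/774⌋ = 19 − 19 = 0
n=47: ⌊(48·311+743)/774⌋ − ⌊(47·311+743)/774⌋ = ⌊15671/774⌋ − ⌊15360/774⌋ = 20 − 19 = 1
n=48: ⌊(49·311+743)/774⌋ − ⌊(48·311+743)/774⌋ = ⌊15982/774⌋ − ⌊15671/774⌋ = 20 − 20 = 0
n=49: ⌊(50·311+743)/774⌋ − ⌊(49·311+743)/774⌋ = ⌊16293/774⌋ − ⌊15982/774⌋ = 21 − 20 = 1
n=50: ⌊(51·311+743)/774⌋ − ⌊(50·311+743)/774⌋ = ⌊16604/774⌋ − ⌊16293/774⌋ = 21 − 21 = 0
n=51: ⌊(52·311+743)/774⌋ − ⌊(51·311+743)/774⌋ = ⌊16915/774⌋ − ⌊16604/774⌋ = 21 − 21 = 0
n=52: ⌊(53·311+743)/774⌋ − ⌊(52·311+743)/774⌋ = ⌊17226/774⌋ − ⌊16915/774⌋ = 22 − 21 = 1
n=53: ⌊(54·311+743)/774⌋ − ⌊(53·311+743)/774⌋ = ⌊17537/774⌋ − ⌊17226/774⌋ = 22 − 22 = 0
n=54: ⌊(55·311+743)/774⌋ − ⌊(54·311+743)/774⌋ = ⌊17848/774⌋ − ⌊17537/774⌋ = 23 − 22 = 1
n=55: ⌊(56·311+743)/774⌋ − ⌊(55·311+743)/774⌋ = ⌊18159/774⌋ − ⌊17848/774⌋ = 23 − 23 = 0
n=56: ⌊(57·311+743)/774⌋ − ⌊(56·311+743)/774⌋ = ⌊18470/774⌋ − ⌊18159/774⌋ = 23 − 23 = 0
n=57: ⌊(58·311+743)/774⌋ − ⌊(57·311+743)/774⌋ = ⌊18781/774⌋ − ⌊18470/774⌋ = 24 − 23 = 1
n=58: ⌊(59·311+743)/774⌋ − ⌊(58·311+743)/774⌋ = ⌊19092/774⌋ − ⌊18781/774⌋ = 24 − 24 = 0
n=59: ⌊(60·311+743)/774⌋ − ⌊(59·311+743)/774⌋ = ⌊19403/774⌋ − ⌊19092/774⌋ = 25 − 24 = 1
n=60: ⌊(61·311+743)/774⌋ − ⌊(60·311+743)/774⌋ = ⌊19714/774⌋ − ⌊19403/774⌋ = 25 − 25 = 0
n=61: ⌊(62·311+743)/774⌋ − ⌊(61·311+743)/774⌋ = ⌊20025/774⌋ − ⌊19714/774⌋ = 25 − 25 = 0
n=62: ⌊(63·311+743)/774⌋ − ⌊(62·311+743)/774⌋ = ⌊20336/774⌋ − ⌊20025/774⌋ = 26 − 25 = 1
n=63: ⌊(64·311+743)/774⌋ − ⌊(63·311+743)/774⌋ = ⌊20647/774⌋ − ⌊20336/774⌋ = 26 − 26 = 0
n=64: ⌊(65·311+743)/774⌋ − ⌊(64·311+743)/774⌋ = ⌊20958/774⌋ − ⌊20647/774⌋ = 27 − 26 = 1
n=65: ⌊(66·311+743)/774⌋ − ⌊(65·311+743)/774⌋ = ⌊21269/774⌋ − ⌊20958/774⌋ = 27 − 27 = 0
n=66: ⌊(67·311+743)/774⌋ − ⌊(66·311+743)/774⌋ = ⌊21580/774⌋ − ⌊21269/774⌋ = 27 − 27 = 0
n=67: ⌊(68·311+743)/774⌋ − ⌊(67·311+743)/774⌋ = ⌊21891/774⌋ − ⌊21580/774⌋ = 28 − 27 = 1
n=68: ⌊(69·311+743)/774⌋ − ⌊(68·311+743)/774⌋ = ⌊22202/774⌋ − ⌊21891/774⌋ = 28 − 28 = 0
n=69: ⌊(70·311+743)/774⌋ − ⌊(69·311+743)/774⌋ = ⌊22513/774⌋ − ⌊22202/774⌋ = 29 − 28 = 1
n=70: ⌊(71·311+743)/774⌋ − ⌊(70·311+743)/774⌋ = ⌊22824/774⌋ − ⌊22513/774⌋ = 29 − 29 = 0
n=71: ⌊(72·311+743)/774⌋ − ⌊(71·311+743)/774⌋ = ⌊23135/774⌋ − ⌊22824/774⌋ = 29 − 29 = 0
n=72: ⌊(73·311+743)/774⌋ − ⌊(72·311+743)/774⌋ = ⌊23446/774⌋ − ⌊23135/774⌋ = 30 − 29 = 1
n=73: ⌊(74·311+743)/774⌋ − ⌊(73·311+743)/774⌋ = ⌊23757/774⌋ − ⌊23446/774⌋ = 30 − 30 = 0
n=74: ⌊(75·311+743)/774⌋ − ⌊(74·311+743)/774⌋ = ⌊24068/774⌋ − ⌊23757/774⌋ = 31 − 30 = 1
n=75: ⌊(76·311+743)/774⌋ − ⌊(75·311+743)/774⌋ = ⌊24379/774⌋ − ⌊24068/774⌋ = 31 − 31 = 0
n=76: ⌊(77·311+743)/774⌋ − ⌊(76·311+743)/774⌋ = ⌊24690/774⌋ − ⌊24379/774⌋ = 31 − 31 = 0
n=77: ⌊(78·311+743)/774⌋ − ⌊(77·311+743)/774⌋ = ⌊25001/774⌋ − ⌊24690/774⌋ = 32 − 31 = 1
n=78: ⌊(79·311+743)/774⌋ − ⌊(78·311+743)/774⌋ = ⌊25312/774⌋ − ⌊25001/774⌋ = 32 − 32 = 0
n=79: ⌊(80·311+743)/774⌋ − ⌊(79·311+743)/774⌋ = ⌊25623/774⌋ − ⌊25312/774⌋ = 33 − 32 = 1
n=80: ⌊(81·311+743)/774⌋ − ⌊(80·311+743)/774⌋ = ⌊25934/774⌋ − ⌊25623/774⌋ = 33 − 33 = 0
n=81: ⌊(82·311+743)/774⌋ − ⌊(81·311+743)/774⌋ = ⌊26245/774⌋ − ⌊25934/774⌋ = 33 − 33 = 0

1010010100101001010010101001010010100101001010010100101001010010100101001010010100


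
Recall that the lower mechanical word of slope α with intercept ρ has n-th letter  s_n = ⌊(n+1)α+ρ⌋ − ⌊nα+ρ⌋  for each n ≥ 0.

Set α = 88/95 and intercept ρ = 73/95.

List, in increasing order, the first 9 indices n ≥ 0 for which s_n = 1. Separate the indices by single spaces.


n=0: ⌊161/95⌋−⌊73/95⌋ = 1−0 = 1  ← one
n=1: ⌊249/95⌋−⌊161/95⌋ = 2−1 = 1  ← one
n=2: ⌊337/95⌋−⌊249/95⌋ = 3−2 = 1  ← one
n=3: ⌊425/95⌋−⌊337/95⌋ = 4−3 = 1  ← one
n=4: ⌊513/95⌋−⌊425/95⌋ = 5−4 = 1  ← one
n=5: ⌊601/95⌋−⌊513/95⌋ = 6−5 = 1  ← one
n=6: ⌊689/95⌋−⌊601/95⌋ = 7−6 = 1  ← one
n=7: ⌊777/95⌋−⌊689/95⌋ = 8−7 = 1  ← one
n=8: ⌊865/95⌋−⌊777/95⌋ = 9−8 = 1  ← one
positions of the first 9 ones: 0 1 2 3 4 5 6 7 8

0 1 2 3 4 5 6 7 8


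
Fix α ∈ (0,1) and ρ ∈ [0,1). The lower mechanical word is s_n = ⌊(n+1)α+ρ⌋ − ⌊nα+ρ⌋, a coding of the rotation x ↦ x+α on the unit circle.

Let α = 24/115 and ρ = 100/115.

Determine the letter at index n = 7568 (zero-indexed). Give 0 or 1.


0

(n+1)α + ρ = (7569·24 + 100) / 115 = 181756/115
nα + ρ     = (7568·24 + 100) / 115 = 181732/115
⌊181756/115⌋ = 1580,  ⌊181732/115⌋ = 1580
s_{7568} = 1580 − 1580 = 0


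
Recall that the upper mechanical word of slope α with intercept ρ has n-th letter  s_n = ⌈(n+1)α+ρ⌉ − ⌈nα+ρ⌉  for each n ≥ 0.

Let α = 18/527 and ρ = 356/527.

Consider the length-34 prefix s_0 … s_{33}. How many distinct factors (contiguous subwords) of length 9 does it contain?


10

t_n = ⌈(n·18+356)/527⌉ for n = 0 … 34:
  n=0…9: ⌈356/527⌉=1 ⌈374/527⌉=1 ⌈392/527⌉=1 ⌈410/527⌉=1 ⌈428/527⌉=1 ⌈446/527⌉=1 ⌈464/527⌉=1 ⌈482/527⌉=1 ⌈500/527⌉=1 ⌈518/527⌉=1
  n=10…19: ⌈536/527⌉=2 ⌈554/527⌉=2 ⌈572/527⌉=2 ⌈590/527⌉=2 ⌈608/527⌉=2 ⌈626/527⌉=2 ⌈644/527⌉=2 ⌈662/527⌉=2 ⌈680/527⌉=2 ⌈698/527⌉=2
  n=20…29: ⌈716/527⌉=2 ⌈734/527⌉=2 ⌈752/527⌉=2 ⌈770/527⌉=2 ⌈788/527⌉=2 ⌈806/527⌉=2 ⌈824/527⌉=2 ⌈842/527⌉=2 ⌈860/527⌉=2 ⌈878/527⌉=2
  n=30…34: ⌈896/527⌉=2 ⌈914/527⌉=2 ⌈932/527⌉=2 ⌈950/527⌉=2 ⌈968/527⌉=2
s_n = t_(n+1) − t_n for n = 0 … 33 gives
prefix = 0000000001000000000000000000000000
slide a length-9 window over [0..8] … [25..33] (26 windows); first occurrence of each distinct factor:
  [  0..  8] 000000000
  [  1..  9] 000000001
  [  2.. 10] 000000010
  [  3.. 11] 000000100
  [  4.. 12] 000001000
  [  5.. 13] 000010000
  [  6.. 14] 000100000
  [  7.. 15] 001000000
  [  8.. 16] 010000000
  [  9.. 17] 100000000
  (the other 16 windows repeat one of these)
distinct factors: {000000000, 000000001, 000000010, 000000100, 000001000, 000010000, 000100000, 001000000, 010000000, 100000000}
count = 10  (Sturmian bound for length 9 is 10)


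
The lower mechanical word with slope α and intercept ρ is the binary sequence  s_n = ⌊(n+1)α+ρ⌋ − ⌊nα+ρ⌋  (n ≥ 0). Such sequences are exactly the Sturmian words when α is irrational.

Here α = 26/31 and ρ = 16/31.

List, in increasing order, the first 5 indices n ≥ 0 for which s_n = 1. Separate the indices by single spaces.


0 1 2 4 5

n=0: ⌊42/31⌋−⌊16/31⌋ = 1−0 = 1  ← one
n=1: ⌊68/31⌋−⌊42/31⌋ = 2−1 = 1  ← one
n=2: ⌊94/31⌋−⌊68/31⌋ = 3−2 = 1  ← one
n=3: ⌊120/31⌋−⌊94/31⌋ = 3−3 = 0
n=4: ⌊146/31⌋−⌊120/31⌋ = 4−3 = 1  ← one
n=5: ⌊172/31⌋−⌊146/31⌋ = 5−4 = 1  ← one
positions of the first 5 ones: 0 1 2 4 5


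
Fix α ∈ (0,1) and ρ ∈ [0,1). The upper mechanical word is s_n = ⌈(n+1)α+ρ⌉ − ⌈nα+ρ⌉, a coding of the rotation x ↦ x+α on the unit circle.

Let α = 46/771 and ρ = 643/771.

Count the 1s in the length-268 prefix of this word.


#1s = Σ_{n=0}^{267} s_n = Σ_{n=0}^{267} (⌈(n+1)α+ρ⌉ − ⌈nα+ρ⌉)
the sum telescopes: every ⌈nα+ρ⌉ with 0 < n < 268 appears once with + and once with −, leaving ⌈268α+ρ⌉ − ⌈0·α+ρ⌉
268α + ρ = (268·46 + 643) / 771 = 12971/771
ρ = 643/771
⌈12971/771⌉ = 17,  ⌈643/771⌉ = 1
#1s = 17 − 1 = 16

16


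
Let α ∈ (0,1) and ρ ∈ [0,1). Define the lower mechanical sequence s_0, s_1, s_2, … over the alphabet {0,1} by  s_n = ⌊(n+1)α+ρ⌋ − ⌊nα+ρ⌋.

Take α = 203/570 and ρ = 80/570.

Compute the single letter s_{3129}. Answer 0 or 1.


0

(n+1)α + ρ = (3130·203 + 80) / 570 = 635470/570
nα + ρ     = (3129·203 + 80) / 570 = 635267/570
⌊635470/570⌋ = 1114,  ⌊635267/570⌋ = 1114
s_{3129} = 1114 − 1114 = 0


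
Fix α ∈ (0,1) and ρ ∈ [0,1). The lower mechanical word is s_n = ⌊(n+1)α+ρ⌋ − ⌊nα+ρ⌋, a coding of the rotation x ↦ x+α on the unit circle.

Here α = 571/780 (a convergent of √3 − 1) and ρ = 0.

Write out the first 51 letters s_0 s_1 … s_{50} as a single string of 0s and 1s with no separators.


n=0: ⌊(1·571)/780⌋ − ⌊(0·571)/780⌋ = ⌊571/780⌋ − ⌊0/780⌋ = 0 − 0 = 0
n=1: ⌊(2·571)/780⌋ − ⌊(1·571)/780⌋ = ⌊1142/780⌋ − ⌊571/780⌋ = 1 − 0 = 1
n=2: ⌊(3·571)/780⌋ − ⌊(2·571)/780⌋ = ⌊1713/780⌋ − ⌊1142/780⌋ = 2 − 1 = 1
n=3: ⌊(4·571)/780⌋ − ⌊(3·571)/780⌋ = ⌊2284/780⌋ − ⌊1713/780⌋ = 2 − 2 = 0
n=4: ⌊(5·571)/780⌋ − ⌊(4·571)/780⌋ = ⌊2855/780⌋ − ⌊2284/780⌋ = 3 − 2 = 1
n=5: ⌊(6·571)/780⌋ − ⌊(5·571)/780⌋ = ⌊3426/780⌋ − ⌊2855/780⌋ = 4 − 3 = 1
n=6: ⌊(7·571)/780⌋ − ⌊(6·571)/780⌋ = ⌊3997/780⌋ − ⌊3426/780⌋ = 5 − 4 = 1
n=7: ⌊(8·571)/780⌋ − ⌊(7·571)/780⌋ = ⌊4568/780⌋ − ⌊3997/780⌋ = 5 − 5 = 0
n=8: ⌊(9·571)/780⌋ − ⌊(8·571)/780⌋ = ⌊5139/780⌋ − ⌊4568/780⌋ = 6 − 5 = 1
n=9: ⌊(10·571)/780⌋ − ⌊(9·571)/780⌋ = ⌊5710/780⌋ − ⌊5139/780⌋ = 7 − 6 = 1
n=10: ⌊(11·571)/780⌋ − ⌊(10·571)/780⌋ = ⌊6281/780⌋ − ⌊5710/780⌋ = 8 − 7 = 1
n=11: ⌊(12·571)/780⌋ − ⌊(11·571)/780⌋ = ⌊6852/780⌋ − ⌊6281/780⌋ = 8 − 8 = 0
n=12: ⌊(13·571)/780⌋ − ⌊(12·571)/780⌋ = ⌊7423/780⌋ − ⌊6852/780⌋ = 9 − 8 = 1
n=13: ⌊(14·571)/780⌋ − ⌊(13·571)/780⌋ = ⌊7994/780⌋ − ⌊7423/780⌋ = 10 − 9 = 1
n=14: ⌊(15·571)/780⌋ − ⌊(14·571)/780⌋ = ⌊8565/780⌋ − ⌊7994/780⌋ = 10 − 10 = 0
n=15: ⌊(16·571)/780⌋ − ⌊(15·571)/780⌋ = ⌊9136/780⌋ − ⌊8565/780⌋ = 11 − 10 = 1
n=16: ⌊(17·571)/780⌋ − ⌊(16·571)/780⌋ = ⌊9707/780⌋ − ⌊9136/780⌋ = 12 − 11 = 1
n=17: ⌊(18·571)/780⌋ − ⌊(17·571)/780⌋ = ⌊10278/780⌋ − ⌊9707/780⌋ = 13 − 12 = 1
n=18: ⌊(19·571)/780⌋ − ⌊(18·571)/780⌋ = ⌊10849/780⌋ − ⌊10278/780⌋ = 13 − 13 = 0
n=19: ⌊(20·571)/780⌋ − ⌊(19·571)/780⌋ = ⌊11420/780⌋ − ⌊10849/780⌋ = 14 − 13 = 1
n=20: ⌊(21·571)/780⌋ − ⌊(20·571)/780⌋ = ⌊11991/780⌋ − ⌊11420/780⌋ = 15 − 14 = 1
n=21: ⌊(22·571)/780⌋ − ⌊(21·571)/780⌋ = ⌊12562/780⌋ − ⌊11991/780⌋ = 16 − 15 = 1
n=22: ⌊(23·571)/780⌋ − ⌊(22·571)/780⌋ = ⌊13133/780⌋ − ⌊12562/780⌋ = 16 − 16 = 0
n=23: ⌊(24·571)/780⌋ − ⌊(23·571)/780⌋ = ⌊13704/780⌋ − ⌊13133/780⌋ = 17 − 16 = 1
n=24: ⌊(25·571)/780⌋ − ⌊(24·571)/780⌋ = ⌊14275/780⌋ − ⌊13704/780⌋ = 18 − 17 = 1
n=25: ⌊(26·571)/780⌋ − ⌊(25·571)/780⌋ = ⌊14846/780⌋ − ⌊14275/780⌋ = 19 − 18 = 1
n=26: ⌊(27·571)/780⌋ − ⌊(26·571)/780⌋ = ⌊15417/780⌋ − ⌊14846/780⌋ = 19 − 19 = 0
n=27: ⌊(28·571)/780⌋ − ⌊(27·571)/780⌋ = ⌊15988/780⌋ − ⌊15417/780⌋ = 20 − 19 = 1
n=28: ⌊(29·571)/780⌋ − ⌊(28·571)/780⌋ = ⌊16559/780⌋ − ⌊15988/780⌋ = 21 − 20 = 1
n=29: ⌊(30·571)/780⌋ − ⌊(29·571)/780⌋ = ⌊17130/780⌋ − ⌊16559/780⌋ = 21 − 21 = 0
n=30: ⌊(31·571)/780⌋ − ⌊(30·571)/780⌋ = ⌊17701/780⌋ − ⌊17130/780⌋ = 22 − 21 = 1
n=31: ⌊(32·571)/780⌋ − ⌊(31·571)/780⌋ = ⌊18272/780⌋ − ⌊17701/780⌋ = 23 − 22 = 1
n=32: ⌊(33·571)/780⌋ − ⌊(32·571)/780⌋ = ⌊18843/780⌋ − ⌊18272/780⌋ = 24 − 23 = 1
n=33: ⌊(34·571)/780⌋ − ⌊(33·571)/780⌋ = ⌊19414/780⌋ − ⌊18843/780⌋ = 24 − 24 = 0
n=34: ⌊(35·571)/780⌋ − ⌊(34·571)/780⌋ = ⌊19985/780⌋ − ⌊19414/780⌋ = 25 − 24 = 1
n=35: ⌊(36·571)/780⌋ − ⌊(35·571)/780⌋ = ⌊20556/780⌋ − ⌊19985/780⌋ = 26 − 25 = 1
n=36: ⌊(37·571)/780⌋ − ⌊(36·571)/780⌋ = ⌊21127/780⌋ − ⌊20556/780⌋ = 27 − 26 = 1
n=37: ⌊(38·571)/780⌋ − ⌊(37·571)/780⌋ = ⌊21698/780⌋ − ⌊21127/780⌋ = 27 − 27 = 0
n=38: ⌊(39·571)/780⌋ − ⌊(38·571)/780⌋ = ⌊22269/780⌋ − ⌊21698/780⌋ = 28 − 27 = 1
n=39: ⌊(40·571)/780⌋ − ⌊(39·571)/780⌋ = ⌊22840/780⌋ − ⌊22269/780⌋ = 29 − 28 = 1
n=40: ⌊(41·571)/780⌋ − ⌊(40·571)/780⌋ = ⌊23411/780⌋ − ⌊22840/780⌋ = 30 − 29 = 1
n=41: ⌊(42·571)/780⌋ − ⌊(41·571)/780⌋ = ⌊23982/780⌋ − ⌊23411/780⌋ = 30 − 30 = 0
n=42: ⌊(43·571)/780⌋ − ⌊(42·571)/780⌋ = ⌊24553/780⌋ − ⌊23982/780⌋ = 31 − 30 = 1
n=43: ⌊(44·571)/780⌋ − ⌊(43·571)/780⌋ = ⌊25124/780⌋ − ⌊24553/780⌋ = 32 − 31 = 1
n=44: ⌊(45·571)/780⌋ − ⌊(44·571)/780⌋ = ⌊25695/780⌋ − ⌊25124/780⌋ = 32 − 32 = 0
n=45: ⌊(46·571)/780⌋ − ⌊(45·571)/780⌋ = ⌊26266/780⌋ − ⌊25695/780⌋ = 33 − 32 = 1
n=46: ⌊(47·571)/780⌋ − ⌊(46·571)/780⌋ = ⌊26837/780⌋ − ⌊26266/780⌋ = 34 − 33 = 1
n=47: ⌊(48·571)/780⌋ − ⌊(47·571)/780⌋ = ⌊27408/780⌋ − ⌊26837/780⌋ = 35 − 34 = 1
n=48: ⌊(49·571)/780⌋ − ⌊(48·571)/780⌋ = ⌊27979/780⌋ − ⌊27408/780⌋ = 35 − 35 = 0
n=49: ⌊(50·571)/780⌋ − ⌊(49·571)/780⌋ = ⌊28550/780⌋ − ⌊27979/780⌋ = 36 − 35 = 1
n=50: ⌊(51·571)/780⌋ − ⌊(50·571)/780⌋ = ⌊29121/780⌋ − ⌊28550/780⌋ = 37 − 36 = 1

011011101110110111011101110110111011101110110111011
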